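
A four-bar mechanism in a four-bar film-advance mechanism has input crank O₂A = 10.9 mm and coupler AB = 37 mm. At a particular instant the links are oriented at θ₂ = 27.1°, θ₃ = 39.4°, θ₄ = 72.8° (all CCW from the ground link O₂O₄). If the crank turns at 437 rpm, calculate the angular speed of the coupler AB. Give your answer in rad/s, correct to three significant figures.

ω₂ = 45.76 rad/s (from 437 rpm).
Differentiating the loop-closure r₂e^{iθ₂}+r₃e^{iθ₃}=r₁+r₄e^{iθ₄} gives r₂ω₂e^{iθ₂}+r₃ω₃e^{iθ₃}=r₄ω₄e^{iθ₄}.
Eliminating the other unknown: ω₃ = r₂ω₂ sin(θ₄−θ₂) / [r₃ sin(θ₃−θ₄)].
Numerator sine = +0.71569; denominator sine = -0.55048.
Result = 0.0109·45.76·(+0.71569) / (0.037·(-0.55048)) = -17.527 rad/s; magnitude 17.527 rad/s.

17.5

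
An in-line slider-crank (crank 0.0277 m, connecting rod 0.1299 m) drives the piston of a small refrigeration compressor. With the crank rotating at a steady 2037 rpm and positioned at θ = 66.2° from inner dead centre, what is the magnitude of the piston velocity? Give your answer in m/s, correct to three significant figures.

ω = 2π·2037/60 = 213.3 rad/s
For an in-line slider-crank, x = r cosθ + √(L² − r² sin²θ), so v = −rω sinθ·[1 + r cosθ/√(L² − r² sin²θ)].
With r = 0.0277 m, L = 0.1299 m, θ = 66.2°: √(L² − r² sin²θ) = 0.1274 m.
v = −0.0277·213.3·0.91496·[1 + 0.0277·0.40355/0.1274] = -5.8807 m/s.
|v| = 5.8807 m/s.

5.88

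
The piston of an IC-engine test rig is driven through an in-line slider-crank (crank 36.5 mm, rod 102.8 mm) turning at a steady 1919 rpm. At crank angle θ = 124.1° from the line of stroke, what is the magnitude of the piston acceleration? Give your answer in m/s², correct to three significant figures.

ω = 2π·1919/60 = 201 rad/s
x(θ) = r cosθ + √(L² − r² sin²θ); with ω constant, a = ω²·d²x/dθ².
d²x/dθ² = −r cosθ − r²(cos2θ)/√u − r⁴ sin²2θ/(4u^{3/2}),  u = L² − r² sin²θ = 0.00965434 m².
Substituting r = 0.0365 m, L = 0.1028 m, θ = 124.1°: d²x/dθ² = +0.025095 m.
a = ω²·d²x/dθ² = (201)²·(+0.025095) = +1013.4 m/s²;  |a| = 1013.4 m/s².

1010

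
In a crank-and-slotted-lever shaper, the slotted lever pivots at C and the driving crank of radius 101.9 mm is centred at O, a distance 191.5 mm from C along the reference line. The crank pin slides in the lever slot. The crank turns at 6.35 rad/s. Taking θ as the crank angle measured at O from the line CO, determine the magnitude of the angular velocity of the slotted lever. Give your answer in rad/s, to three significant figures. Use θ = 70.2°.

1.79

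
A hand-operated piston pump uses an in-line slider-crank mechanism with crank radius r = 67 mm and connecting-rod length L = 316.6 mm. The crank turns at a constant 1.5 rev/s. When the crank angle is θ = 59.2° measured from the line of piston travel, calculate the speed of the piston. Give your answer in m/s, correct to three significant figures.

0.602

ω = 2π·1.5 = 9.425 rad/s
For an in-line slider-crank, x = r cosθ + √(L² − r² sin²θ), so v = −rω sinθ·[1 + r cosθ/√(L² − r² sin²θ)].
With r = 0.067 m, L = 0.3166 m, θ = 59.2°: √(L² − r² sin²θ) = 0.31133 m.
v = −0.067·9.425·0.85896·[1 + 0.067·0.51204/0.31133] = -0.60217 m/s.
|v| = 0.60217 m/s.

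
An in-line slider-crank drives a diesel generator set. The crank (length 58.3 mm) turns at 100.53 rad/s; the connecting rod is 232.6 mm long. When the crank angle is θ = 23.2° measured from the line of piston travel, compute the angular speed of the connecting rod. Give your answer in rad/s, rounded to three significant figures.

23.3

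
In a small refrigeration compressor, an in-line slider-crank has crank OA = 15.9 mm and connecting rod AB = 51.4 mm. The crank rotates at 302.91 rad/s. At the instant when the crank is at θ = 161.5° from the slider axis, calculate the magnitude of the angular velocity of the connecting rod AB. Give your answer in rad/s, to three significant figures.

ω = 302.9 rad/s
The rod makes angle φ with the slider axis where L sinφ = r sinθ; differentiating, L cosφ·φ̇ = r ω cosθ.
L cosφ = √(L² − r² sin²θ) = 0.051152 m.
|ω_rod| = r ω |cosθ| / √(L² − r² sin²θ) = 0.0159·302.9·0.94832/0.051152 = 89.291 rad/s.

89.3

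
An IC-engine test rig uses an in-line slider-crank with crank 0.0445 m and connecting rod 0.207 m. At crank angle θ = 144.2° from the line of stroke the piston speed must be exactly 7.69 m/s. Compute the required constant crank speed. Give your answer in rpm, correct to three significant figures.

3420

For an in-line slider-crank, |v_piston| = rω|sinθ|·[1 + r cosθ/√(L² − r² sin²θ)].
With r = 0.0445 m, L = 0.207 m, θ = 144.2°: the bracketed kinematic factor |dx/dθ| = 0.021456 m.
ω = v/|dx/dθ| = 7.69/0.021456 = 358.41 rad/s.
N = 60ω/(2π) = 3422.6 rpm.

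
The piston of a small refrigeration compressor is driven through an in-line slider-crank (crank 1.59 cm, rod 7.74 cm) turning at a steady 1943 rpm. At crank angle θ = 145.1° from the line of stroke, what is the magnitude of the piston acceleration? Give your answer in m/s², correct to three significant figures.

492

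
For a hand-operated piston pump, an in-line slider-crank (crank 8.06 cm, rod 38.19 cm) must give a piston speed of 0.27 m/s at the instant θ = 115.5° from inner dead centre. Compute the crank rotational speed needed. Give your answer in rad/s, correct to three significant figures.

For an in-line slider-crank, |v_piston| = rω|sinθ|·[1 + r cosθ/√(L² − r² sin²θ)].
With r = 0.0806 m, L = 0.3819 m, θ = 115.5°: the bracketed kinematic factor |dx/dθ| = 0.066015 m.
ω = v/|dx/dθ| = 0.27/0.066015 = 4.09 rad/s.

4.09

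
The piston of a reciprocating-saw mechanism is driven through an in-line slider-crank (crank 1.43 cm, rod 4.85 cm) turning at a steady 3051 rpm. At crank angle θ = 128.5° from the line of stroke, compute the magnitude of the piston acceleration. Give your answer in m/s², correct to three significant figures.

ω = 2π·3051/60 = 319.5 rad/s
x(θ) = r cosθ + √(L² − r² sin²θ); with ω constant, a = ω²·d²x/dθ².
d²x/dθ² = −r cosθ − r²(cos2θ)/√u − r⁴ sin²2θ/(4u^{3/2}),  u = L² − r² sin²θ = 0.002227 m².
Substituting r = 0.0143 m, L = 0.0485 m, θ = 128.5°: d²x/dθ² = +0.0097823 m.
a = ω²·d²x/dθ² = (319.5)²·(+0.0097823) = +998.58 m/s²;  |a| = 998.58 m/s².

999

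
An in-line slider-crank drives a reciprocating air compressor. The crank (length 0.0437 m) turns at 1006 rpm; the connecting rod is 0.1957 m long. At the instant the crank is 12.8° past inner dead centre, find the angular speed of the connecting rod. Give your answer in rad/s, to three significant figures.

23.0

ω = 105.3 rad/s (converted from 1006 rpm).
The rod makes angle φ with the slider axis where L sinφ = r sinθ; differentiating, L cosφ·φ̇ = r ω cosθ.
L cosφ = √(L² − r² sin²θ) = 0.19546 m.
|ω_rod| = r ω |cosθ| / √(L² − r² sin²θ) = 0.0437·105.3·0.97515/0.19546 = 22.968 rad/s.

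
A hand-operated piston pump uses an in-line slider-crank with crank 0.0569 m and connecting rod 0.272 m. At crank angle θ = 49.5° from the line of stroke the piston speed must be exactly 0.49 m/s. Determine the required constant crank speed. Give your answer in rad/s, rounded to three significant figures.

For an in-line slider-crank, |v_piston| = rω|sinθ|·[1 + r cosθ/√(L² − r² sin²θ)].
With r = 0.0569 m, L = 0.272 m, θ = 49.5°: the bracketed kinematic factor |dx/dθ| = 0.049221 m.
ω = v/|dx/dθ| = 0.49/0.049221 = 9.9551 rad/s.

9.96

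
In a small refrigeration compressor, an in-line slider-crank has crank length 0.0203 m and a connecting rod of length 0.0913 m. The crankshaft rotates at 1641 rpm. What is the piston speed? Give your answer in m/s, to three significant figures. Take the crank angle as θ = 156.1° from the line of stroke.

ω = 2π·1641/60 = 171.8 rad/s
For an in-line slider-crank, x = r cosθ + √(L² − r² sin²θ), so v = −rω sinθ·[1 + r cosθ/√(L² − r² sin²θ)].
With r = 0.0203 m, L = 0.0913 m, θ = 156.1°: √(L² − r² sin²θ) = 0.090929 m.
v = −0.0203·171.8·0.40514·[1 + 0.0203·-0.91425/0.090929] = -1.1248 m/s.
|v| = 1.1248 m/s.

1.12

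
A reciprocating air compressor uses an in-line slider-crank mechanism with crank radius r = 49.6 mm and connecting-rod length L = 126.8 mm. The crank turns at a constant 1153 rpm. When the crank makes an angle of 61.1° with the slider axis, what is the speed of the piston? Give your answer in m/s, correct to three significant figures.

6.30

ω = 2π·1153/60 = 120.7 rad/s
For an in-line slider-crank, x = r cosθ + √(L² − r² sin²θ), so v = −rω sinθ·[1 + r cosθ/√(L² − r² sin²θ)].
With r = 0.0496 m, L = 0.1268 m, θ = 61.1°: √(L² − r² sin²θ) = 0.11913 m.
v = −0.0496·120.7·0.87546·[1 + 0.0496·0.48328/0.11913] = -6.2979 m/s.
|v| = 6.2979 m/s.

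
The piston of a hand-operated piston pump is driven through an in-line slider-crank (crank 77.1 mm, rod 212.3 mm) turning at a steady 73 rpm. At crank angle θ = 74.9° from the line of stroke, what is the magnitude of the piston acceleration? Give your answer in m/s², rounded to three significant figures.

ω = 2π·73/60 = 7.645 rad/s
x(θ) = r cosθ + √(L² − r² sin²θ); with ω constant, a = ω²·d²x/dθ².
d²x/dθ² = −r cosθ − r²(cos2θ)/√u − r⁴ sin²2θ/(4u^{3/2}),  u = L² − r² sin²θ = 0.0395303 m².
Substituting r = 0.0771 m, L = 0.2123 m, θ = 74.9°: d²x/dθ² = +0.0054709 m.
a = ω²·d²x/dθ² = (7.645)²·(+0.0054709) = +0.31971 m/s²;  |a| = 0.31971 m/s².

0.320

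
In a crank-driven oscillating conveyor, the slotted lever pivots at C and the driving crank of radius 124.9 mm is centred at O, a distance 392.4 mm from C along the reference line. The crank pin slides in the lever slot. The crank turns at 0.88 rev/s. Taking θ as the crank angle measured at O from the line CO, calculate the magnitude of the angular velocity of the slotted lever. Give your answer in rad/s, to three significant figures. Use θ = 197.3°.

ω = 5.529 rad/s (from 0.88 rev/s).
Crank pin A relative to C: A = (d + r cosθ, r sinθ); lever angle φ = atan2(r sinθ, d + r cosθ).
Differentiating tanφ: φ̇ = rω(d cosθ + r)/(d² + r² + 2dr cosθ).
d² + r² + 2dr cosθ = |CA|² = 0.0759907 m²;  d cosθ + r = -0.24975 m.
|ω_lever| = |0.1249·5.529·-0.24975| / 0.0759907 = 2.2697 rad/s.

2.27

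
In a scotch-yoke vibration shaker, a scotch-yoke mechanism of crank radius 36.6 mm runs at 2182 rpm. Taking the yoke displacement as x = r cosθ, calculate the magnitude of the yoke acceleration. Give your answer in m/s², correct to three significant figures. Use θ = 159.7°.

1790

ω = 228.5 rad/s (from 2182 rpm).
x = r cosθ ⇒ ẍ = −rω² cosθ (ω constant).
|a| = rω²|cosθ| = 0.0366·(228.5)²·|cos 159.7°| = 1792.3 m/s².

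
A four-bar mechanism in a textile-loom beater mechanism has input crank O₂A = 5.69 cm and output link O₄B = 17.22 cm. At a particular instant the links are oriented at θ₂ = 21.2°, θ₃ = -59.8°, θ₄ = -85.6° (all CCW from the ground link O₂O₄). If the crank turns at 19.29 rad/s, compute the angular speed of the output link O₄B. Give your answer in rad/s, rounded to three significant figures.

ω₂ = 19.29 rad/s
Differentiating the loop-closure r₂e^{iθ₂}+r₃e^{iθ₃}=r₁+r₄e^{iθ₄} gives r₂ω₂e^{iθ₂}+r₃ω₃e^{iθ₃}=r₄ω₄e^{iθ₄}.
Eliminating the other unknown: ω₄ = r₂ω₂ sin(θ₂−θ₃) / [r₄ sin(θ₄−θ₃)].
Numerator sine = +0.98769; denominator sine = -0.43523.
Result = 0.0569·19.29·(+0.98769) / (0.1722·(-0.43523)) = -14.465 rad/s; magnitude 14.465 rad/s.

14.5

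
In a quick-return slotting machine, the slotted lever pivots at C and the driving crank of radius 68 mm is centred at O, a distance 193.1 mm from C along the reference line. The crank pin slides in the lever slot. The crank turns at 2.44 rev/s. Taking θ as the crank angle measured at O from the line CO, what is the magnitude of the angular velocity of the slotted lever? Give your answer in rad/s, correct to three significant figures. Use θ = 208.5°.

5.63

ω = 15.33 rad/s (from 2.44 rev/s).
Crank pin A relative to C: A = (d + r cosθ, r sinθ); lever angle φ = atan2(r sinθ, d + r cosθ).
Differentiating tanφ: φ̇ = rω(d cosθ + r)/(d² + r² + 2dr cosθ).
d² + r² + 2dr cosθ = |CA|² = 0.0188325 m²;  d cosθ + r = -0.1017 m.
|ω_lever| = |0.068·15.33·-0.1017| / 0.0188325 = 5.6298 rad/s.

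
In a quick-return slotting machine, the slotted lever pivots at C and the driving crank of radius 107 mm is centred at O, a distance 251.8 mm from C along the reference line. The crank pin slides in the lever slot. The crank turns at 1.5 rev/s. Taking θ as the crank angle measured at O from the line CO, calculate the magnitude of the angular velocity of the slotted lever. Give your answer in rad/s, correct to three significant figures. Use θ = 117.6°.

ω = 9.425 rad/s (from 1.5 rev/s).
Crank pin A relative to C: A = (d + r cosθ, r sinθ); lever angle φ = atan2(r sinθ, d + r cosθ).
Differentiating tanφ: φ̇ = rω(d cosθ + r)/(d² + r² + 2dr cosθ).
d² + r² + 2dr cosθ = |CA|² = 0.0498874 m²;  d cosθ + r = -0.0096579 m.
|ω_lever| = |0.107·9.425·-0.0096579| / 0.0498874 = 0.19523 rad/s.

0.195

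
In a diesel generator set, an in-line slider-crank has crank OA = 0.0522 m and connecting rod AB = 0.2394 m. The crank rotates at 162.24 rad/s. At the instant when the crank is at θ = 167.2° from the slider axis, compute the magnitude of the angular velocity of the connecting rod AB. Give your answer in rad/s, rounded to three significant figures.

34.5

ω = 162.2 rad/s
The rod makes angle φ with the slider axis where L sinφ = r sinθ; differentiating, L cosφ·φ̇ = r ω cosθ.
L cosφ = √(L² − r² sin²θ) = 0.23912 m.
|ω_rod| = r ω |cosθ| / √(L² − r² sin²θ) = 0.0522·162.2·0.97515/0.23912 = 34.537 rad/s.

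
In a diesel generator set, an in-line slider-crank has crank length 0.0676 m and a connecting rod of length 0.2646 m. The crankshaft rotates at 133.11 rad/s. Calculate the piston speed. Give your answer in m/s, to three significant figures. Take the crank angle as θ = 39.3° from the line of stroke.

6.84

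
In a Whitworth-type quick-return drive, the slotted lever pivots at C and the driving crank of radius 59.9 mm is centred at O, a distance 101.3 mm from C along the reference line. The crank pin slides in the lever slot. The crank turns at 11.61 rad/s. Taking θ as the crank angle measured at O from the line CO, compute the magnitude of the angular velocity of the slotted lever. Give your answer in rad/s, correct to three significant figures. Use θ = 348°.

ω = 11.61 rad/s
Crank pin A relative to C: A = (d + r cosθ, r sinθ); lever angle φ = atan2(r sinθ, d + r cosθ).
Differentiating tanφ: φ̇ = rω(d cosθ + r)/(d² + r² + 2dr cosθ).
d² + r² + 2dr cosθ = |CA|² = 0.0257202 m²;  d cosθ + r = +0.15899 m.
|ω_lever| = |0.0599·11.61·+0.15899| / 0.0257202 = 4.2988 rad/s.

4.30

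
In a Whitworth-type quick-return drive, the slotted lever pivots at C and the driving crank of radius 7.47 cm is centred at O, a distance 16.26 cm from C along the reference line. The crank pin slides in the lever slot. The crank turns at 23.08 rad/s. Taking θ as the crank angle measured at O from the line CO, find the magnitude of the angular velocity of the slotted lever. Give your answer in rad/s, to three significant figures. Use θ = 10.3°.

7.24

ω = 23.08 rad/s
Crank pin A relative to C: A = (d + r cosθ, r sinθ); lever angle φ = atan2(r sinθ, d + r cosθ).
Differentiating tanφ: φ̇ = rω(d cosθ + r)/(d² + r² + 2dr cosθ).
d² + r² + 2dr cosθ = |CA|² = 0.0559198 m²;  d cosθ + r = +0.23468 m.
|ω_lever| = |0.0747·23.08·+0.23468| / 0.0559198 = 7.2355 rad/s.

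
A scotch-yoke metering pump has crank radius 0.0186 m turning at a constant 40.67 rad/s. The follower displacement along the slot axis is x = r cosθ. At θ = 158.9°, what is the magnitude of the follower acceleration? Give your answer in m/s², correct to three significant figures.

ω = 40.67 rad/s
x = r cosθ ⇒ ẍ = −rω² cosθ (ω constant).
|a| = rω²|cosθ| = 0.0186·(40.67)²·|cos 158.9°| = 28.703 m/s².

28.7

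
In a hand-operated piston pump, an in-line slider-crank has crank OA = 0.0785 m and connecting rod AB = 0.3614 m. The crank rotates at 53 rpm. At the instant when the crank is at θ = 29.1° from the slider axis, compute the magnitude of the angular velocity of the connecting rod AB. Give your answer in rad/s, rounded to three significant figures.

ω = 5.55 rad/s (converted from 53 rpm).
The rod makes angle φ with the slider axis where L sinφ = r sinθ; differentiating, L cosφ·φ̇ = r ω cosθ.
L cosφ = √(L² − r² sin²θ) = 0.35938 m.
|ω_rod| = r ω |cosθ| / √(L² − r² sin²θ) = 0.0785·5.55·0.87377/0.35938 = 1.0593 rad/s.

1.06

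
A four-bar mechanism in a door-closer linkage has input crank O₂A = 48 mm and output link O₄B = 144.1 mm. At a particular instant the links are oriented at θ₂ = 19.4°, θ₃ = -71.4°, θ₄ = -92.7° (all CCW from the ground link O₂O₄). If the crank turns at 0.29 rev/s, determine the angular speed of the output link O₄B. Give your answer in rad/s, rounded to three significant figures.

ω₂ = 1.822 rad/s (from 0.29 rev/s).
Differentiating the loop-closure r₂e^{iθ₂}+r₃e^{iθ₃}=r₁+r₄e^{iθ₄} gives r₂ω₂e^{iθ₂}+r₃ω₃e^{iθ₃}=r₄ω₄e^{iθ₄}.
Eliminating the other unknown: ω₄ = r₂ω₂ sin(θ₂−θ₃) / [r₄ sin(θ₄−θ₃)].
Numerator sine = +0.99990; denominator sine = -0.36325.
Result = 0.048·1.822·(+0.99990) / (0.1441·(-0.36325)) = -1.6707 rad/s; magnitude 1.6707 rad/s.

1.67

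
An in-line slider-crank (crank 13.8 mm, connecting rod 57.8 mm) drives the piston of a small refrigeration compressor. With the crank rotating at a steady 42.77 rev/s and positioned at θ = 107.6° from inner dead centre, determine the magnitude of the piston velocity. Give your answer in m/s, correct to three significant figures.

3.27

ω = 2π·42.8 = 268.7 rad/s
For an in-line slider-crank, x = r cosθ + √(L² − r² sin²θ), so v = −rω sinθ·[1 + r cosθ/√(L² − r² sin²θ)].
With r = 0.0138 m, L = 0.0578 m, θ = 107.6°: √(L² − r² sin²θ) = 0.056283 m.
v = −0.0138·268.7·0.95319·[1 + 0.0138·-0.30237/0.056283] = -3.2728 m/s.
|v| = 3.2728 m/s.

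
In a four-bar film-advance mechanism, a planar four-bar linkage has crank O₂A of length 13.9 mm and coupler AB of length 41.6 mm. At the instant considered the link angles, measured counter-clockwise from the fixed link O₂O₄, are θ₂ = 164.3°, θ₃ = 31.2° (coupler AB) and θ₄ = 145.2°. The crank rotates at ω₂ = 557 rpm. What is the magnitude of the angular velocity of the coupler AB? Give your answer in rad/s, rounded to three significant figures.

ω₂ = 58.33 rad/s (from 557 rpm).
Differentiating the loop-closure r₂e^{iθ₂}+r₃e^{iθ₃}=r₁+r₄e^{iθ₄} gives r₂ω₂e^{iθ₂}+r₃ω₃e^{iθ₃}=r₄ω₄e^{iθ₄}.
Eliminating the other unknown: ω₃ = r₂ω₂ sin(θ₄−θ₂) / [r₃ sin(θ₃−θ₄)].
Numerator sine = -0.32722; denominator sine = -0.91355.
Result = 0.0139·58.33·(-0.32722) / (0.0416·(-0.91355)) = +6.9809 rad/s; magnitude 6.9809 rad/s.

6.98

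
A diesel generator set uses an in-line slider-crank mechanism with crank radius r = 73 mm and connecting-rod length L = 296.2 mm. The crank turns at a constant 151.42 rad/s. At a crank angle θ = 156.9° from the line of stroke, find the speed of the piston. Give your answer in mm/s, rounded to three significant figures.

3350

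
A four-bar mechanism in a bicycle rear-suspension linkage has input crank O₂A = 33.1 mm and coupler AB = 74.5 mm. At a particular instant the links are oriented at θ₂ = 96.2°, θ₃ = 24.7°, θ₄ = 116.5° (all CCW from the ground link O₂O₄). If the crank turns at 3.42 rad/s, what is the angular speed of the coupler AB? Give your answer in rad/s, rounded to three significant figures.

ω₂ = 3.42 rad/s
Differentiating the loop-closure r₂e^{iθ₂}+r₃e^{iθ₃}=r₁+r₄e^{iθ₄} gives r₂ω₂e^{iθ₂}+r₃ω₃e^{iθ₃}=r₄ω₄e^{iθ₄}.
Eliminating the other unknown: ω₃ = r₂ω₂ sin(θ₄−θ₂) / [r₃ sin(θ₃−θ₄)].
Numerator sine = +0.34694; denominator sine = -0.99951.
Result = 0.0331·3.42·(+0.34694) / (0.0745·(-0.99951)) = -0.52743 rad/s; magnitude 0.52743 rad/s.

0.527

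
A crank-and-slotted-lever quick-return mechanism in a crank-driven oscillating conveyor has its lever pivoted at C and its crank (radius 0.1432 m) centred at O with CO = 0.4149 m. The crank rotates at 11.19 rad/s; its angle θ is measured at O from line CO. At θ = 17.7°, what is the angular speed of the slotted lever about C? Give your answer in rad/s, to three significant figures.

ω = 11.19 rad/s
Crank pin A relative to C: A = (d + r cosθ, r sinθ); lever angle φ = atan2(r sinθ, d + r cosθ).
Differentiating tanφ: φ̇ = rω(d cosθ + r)/(d² + r² + 2dr cosθ).
d² + r² + 2dr cosθ = |CA|² = 0.30585 m²;  d cosθ + r = +0.53846 m.
|ω_lever| = |0.1432·11.19·+0.53846| / 0.30585 = 2.8211 rad/s.

2.82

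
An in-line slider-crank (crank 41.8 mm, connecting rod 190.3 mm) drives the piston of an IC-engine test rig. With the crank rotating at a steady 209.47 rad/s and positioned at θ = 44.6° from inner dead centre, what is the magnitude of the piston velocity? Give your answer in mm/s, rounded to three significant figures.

ω = 209.5 rad/s
For an in-line slider-crank, x = r cosθ + √(L² − r² sin²θ), so v = −rω sinθ·[1 + r cosθ/√(L² − r² sin²θ)].
With r = 0.0418 m, L = 0.1903 m, θ = 44.6°: √(L² − r² sin²θ) = 0.18802 m.
v = −0.0418·209.5·0.70215·[1 + 0.0418·0.71203/0.18802] = -7.1211 m/s.
|v| = 7.1211 m/s = 7121.1 mm/s.

7120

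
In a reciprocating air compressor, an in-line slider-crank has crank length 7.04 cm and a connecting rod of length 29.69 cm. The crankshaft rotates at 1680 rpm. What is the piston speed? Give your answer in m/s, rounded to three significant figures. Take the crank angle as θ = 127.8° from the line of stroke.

ω = 2π·1680/60 = 175.9 rad/s
For an in-line slider-crank, x = r cosθ + √(L² − r² sin²θ), so v = −rω sinθ·[1 + r cosθ/√(L² − r² sin²θ)].
With r = 0.0704 m, L = 0.2969 m, θ = 127.8°: √(L² − r² sin²θ) = 0.29164 m.
v = −0.0704·175.9·0.79016·[1 + 0.0704·-0.61291/0.29164] = -8.3385 m/s.
|v| = 8.3385 m/s.

8.34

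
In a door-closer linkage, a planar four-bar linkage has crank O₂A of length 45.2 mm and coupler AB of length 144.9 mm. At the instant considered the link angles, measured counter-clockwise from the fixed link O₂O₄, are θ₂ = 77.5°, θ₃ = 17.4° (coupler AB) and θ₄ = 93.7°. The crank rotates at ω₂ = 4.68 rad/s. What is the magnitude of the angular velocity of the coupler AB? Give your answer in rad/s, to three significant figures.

ω₂ = 4.68 rad/s
Differentiating the loop-closure r₂e^{iθ₂}+r₃e^{iθ₃}=r₁+r₄e^{iθ₄} gives r₂ω₂e^{iθ₂}+r₃ω₃e^{iθ₃}=r₄ω₄e^{iθ₄}.
Eliminating the other unknown: ω₃ = r₂ω₂ sin(θ₄−θ₂) / [r₃ sin(θ₃−θ₄)].
Numerator sine = +0.27899; denominator sine = -0.97155.
Result = 0.0452·4.68·(+0.27899) / (0.1449·(-0.97155)) = -0.41922 rad/s; magnitude 0.41922 rad/s.

0.419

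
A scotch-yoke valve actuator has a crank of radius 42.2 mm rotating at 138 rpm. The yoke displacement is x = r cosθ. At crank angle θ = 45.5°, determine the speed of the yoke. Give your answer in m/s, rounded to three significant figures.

0.435

ω = 14.45 rad/s (from 138 rpm).
x = r cosθ ⇒ ẋ = −rω sinθ.
|v| = rω|sinθ| = 0.0422·14.45·|sin 45.5°| = 0.43497 m/s.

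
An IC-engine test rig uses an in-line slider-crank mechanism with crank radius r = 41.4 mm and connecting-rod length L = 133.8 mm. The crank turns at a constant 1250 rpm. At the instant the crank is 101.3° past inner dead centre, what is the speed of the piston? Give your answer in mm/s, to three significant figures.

ω = 2π·1250/60 = 130.9 rad/s
For an in-line slider-crank, x = r cosθ + √(L² − r² sin²θ), so v = −rω sinθ·[1 + r cosθ/√(L² − r² sin²θ)].
With r = 0.0414 m, L = 0.1338 m, θ = 101.3°: √(L² − r² sin²θ) = 0.12749 m.
v = −0.0414·130.9·0.98061·[1 + 0.0414·-0.19595/0.12749] = -4.9761 m/s.
|v| = 4.9761 m/s = 4976.1 mm/s.

4980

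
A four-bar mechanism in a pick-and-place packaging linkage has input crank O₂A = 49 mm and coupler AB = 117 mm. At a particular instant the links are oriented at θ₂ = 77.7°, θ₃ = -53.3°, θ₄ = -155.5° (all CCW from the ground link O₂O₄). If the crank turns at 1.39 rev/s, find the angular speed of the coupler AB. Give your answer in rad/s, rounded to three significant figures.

ω₂ = 8.734 rad/s (from 1.39 rev/s).
Differentiating the loop-closure r₂e^{iθ₂}+r₃e^{iθ₃}=r₁+r₄e^{iθ₄} gives r₂ω₂e^{iθ₂}+r₃ω₃e^{iθ₃}=r₄ω₄e^{iθ₄}.
Eliminating the other unknown: ω₃ = r₂ω₂ sin(θ₄−θ₂) / [r₃ sin(θ₃−θ₄)].
Numerator sine = +0.80073; denominator sine = +0.97742.
Result = 0.049·8.734·(+0.80073) / (0.117·(+0.97742)) = +2.9965 rad/s; magnitude 2.9965 rad/s.

3.00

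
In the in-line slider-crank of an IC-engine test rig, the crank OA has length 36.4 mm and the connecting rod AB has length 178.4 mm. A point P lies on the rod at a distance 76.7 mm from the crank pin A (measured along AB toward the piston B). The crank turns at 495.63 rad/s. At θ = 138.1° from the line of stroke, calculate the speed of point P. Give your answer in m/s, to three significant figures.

ω = 495.6 rad/s.  Crank-pin speed |V_A| = rω = 18.041 m/s, perpendicular to OA.
Rod angle: sinφ = −(r/L) sinθ ⇒ φ = -7.832°; ω_rod = −rω cosθ/√(L²−r²sin²θ) = +75.978 rad/s.
V_P = V_A + ω_rod × AP, with AP = 0.0767 m along the rod.
Components: V_Px = −rω sinθ − a·ω_rod·sinφ = -11.254 m/s;  V_Py = rω cosθ + a·ω_rod·cosφ = -7.6549 m/s.
|V_P| = √(V_Px² + V_Py²) = 13.611 m/s.

13.6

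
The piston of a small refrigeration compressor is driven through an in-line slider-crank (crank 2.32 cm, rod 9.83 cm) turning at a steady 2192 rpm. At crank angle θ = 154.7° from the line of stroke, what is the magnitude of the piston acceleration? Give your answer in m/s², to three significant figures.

ω = 2π·2192/60 = 229.5 rad/s
x(θ) = r cosθ + √(L² − r² sin²θ); with ω constant, a = ω²·d²x/dθ².
d²x/dθ² = −r cosθ − r²(cos2θ)/√u − r⁴ sin²2θ/(4u^{3/2}),  u = L² − r² sin²θ = 0.00956459 m².
Substituting r = 0.0232 m, L = 0.0983 m, θ = 154.7°: d²x/dθ² = +0.017435 m.
a = ω²·d²x/dθ² = (229.5)²·(+0.017435) = +918.68 m/s²;  |a| = 918.68 m/s².

919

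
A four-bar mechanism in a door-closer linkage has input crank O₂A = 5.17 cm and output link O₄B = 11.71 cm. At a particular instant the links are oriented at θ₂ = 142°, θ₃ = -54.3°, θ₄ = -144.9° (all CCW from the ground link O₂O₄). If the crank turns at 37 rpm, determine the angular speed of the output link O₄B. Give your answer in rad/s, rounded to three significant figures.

0.480

ω₂ = 3.875 rad/s (from 37 rpm).
Differentiating the loop-closure r₂e^{iθ₂}+r₃e^{iθ₃}=r₁+r₄e^{iθ₄} gives r₂ω₂e^{iθ₂}+r₃ω₃e^{iθ₃}=r₄ω₄e^{iθ₄}.
Eliminating the other unknown: ω₄ = r₂ω₂ sin(θ₂−θ₃) / [r₄ sin(θ₄−θ₃)].
Numerator sine = -0.28067; denominator sine = -0.99995.
Result = 0.0517·3.875·(-0.28067) / (0.1171·(-0.99995)) = +0.48015 rad/s; magnitude 0.48015 rad/s.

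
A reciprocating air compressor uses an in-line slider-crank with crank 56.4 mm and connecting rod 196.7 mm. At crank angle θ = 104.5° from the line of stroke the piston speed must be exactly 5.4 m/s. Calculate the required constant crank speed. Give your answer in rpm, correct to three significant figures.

1020

For an in-line slider-crank, |v_piston| = rω|sinθ|·[1 + r cosθ/√(L² − r² sin²θ)].
With r = 0.0564 m, L = 0.1967 m, θ = 104.5°: the bracketed kinematic factor |dx/dθ| = 0.050523 m.
ω = v/|dx/dθ| = 5.4/0.050523 = 106.88 rad/s.
N = 60ω/(2π) = 1020.6 rpm.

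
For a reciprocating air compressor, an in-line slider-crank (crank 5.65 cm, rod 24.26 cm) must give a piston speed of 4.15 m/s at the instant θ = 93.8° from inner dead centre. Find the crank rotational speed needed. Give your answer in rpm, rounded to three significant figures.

714

For an in-line slider-crank, |v_piston| = rω|sinθ|·[1 + r cosθ/√(L² − r² sin²θ)].
With r = 0.0565 m, L = 0.2426 m, θ = 93.8°: the bracketed kinematic factor |dx/dθ| = 0.055481 m.
ω = v/|dx/dθ| = 4.15/0.055481 = 74.8 rad/s.
N = 60ω/(2π) = 714.29 rpm.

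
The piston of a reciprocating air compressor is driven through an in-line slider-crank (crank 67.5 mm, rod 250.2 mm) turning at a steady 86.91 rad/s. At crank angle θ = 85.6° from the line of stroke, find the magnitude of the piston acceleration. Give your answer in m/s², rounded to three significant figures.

ω = 86.91 rad/s
x(θ) = r cosθ + √(L² − r² sin²θ); with ω constant, a = ω²·d²x/dθ².
d²x/dθ² = −r cosθ − r²(cos2θ)/√u − r⁴ sin²2θ/(4u^{3/2}),  u = L² − r² sin²θ = 0.0580706 m².
Substituting r = 0.0675 m, L = 0.2502 m, θ = 85.6°: d²x/dθ² = +0.013498 m.
a = ω²·d²x/dθ² = (86.91)²·(+0.013498) = +101.95 m/s²;  |a| = 101.95 m/s².

102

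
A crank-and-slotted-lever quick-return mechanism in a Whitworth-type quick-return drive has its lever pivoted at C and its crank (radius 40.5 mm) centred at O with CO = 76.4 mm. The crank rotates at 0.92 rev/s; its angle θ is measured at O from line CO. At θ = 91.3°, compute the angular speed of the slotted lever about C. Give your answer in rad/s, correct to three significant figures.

ω = 5.781 rad/s (from 0.92 rev/s).
Crank pin A relative to C: A = (d + r cosθ, r sinθ); lever angle φ = atan2(r sinθ, d + r cosθ).
Differentiating tanφ: φ̇ = rω(d cosθ + r)/(d² + r² + 2dr cosθ).
d² + r² + 2dr cosθ = |CA|² = 0.00733681 m²;  d cosθ + r = +0.038767 m.
|ω_lever| = |0.0405·5.781·+0.038767| / 0.00733681 = 1.237 rad/s.

1.24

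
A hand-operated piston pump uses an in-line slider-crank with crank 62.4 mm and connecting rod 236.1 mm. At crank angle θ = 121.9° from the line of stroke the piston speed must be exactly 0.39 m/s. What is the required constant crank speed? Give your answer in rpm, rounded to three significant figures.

For an in-line slider-crank, |v_piston| = rω|sinθ|·[1 + r cosθ/√(L² − r² sin²θ)].
With r = 0.0624 m, L = 0.2361 m, θ = 121.9°: the bracketed kinematic factor |dx/dθ| = 0.045383 m.
ω = v/|dx/dθ| = 0.39/0.045383 = 8.5934 rad/s.
N = 60ω/(2π) = 82.061 rpm.

82.1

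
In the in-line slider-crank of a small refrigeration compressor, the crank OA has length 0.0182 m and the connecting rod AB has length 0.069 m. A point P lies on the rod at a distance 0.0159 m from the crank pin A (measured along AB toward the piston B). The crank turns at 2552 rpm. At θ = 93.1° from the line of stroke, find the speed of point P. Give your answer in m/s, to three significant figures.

ω = 267.2 rad/s.  Crank-pin speed |V_A| = rω = 4.8639 m/s, perpendicular to OA.
Rod angle: sinφ = −(r/L) sinθ ⇒ φ = -15.271°; ω_rod = −rω cosθ/√(L²−r²sin²θ) = +3.9516 rad/s.
V_P = V_A + ω_rod × AP, with AP = 0.0159 m along the rod.
Components: V_Px = −rω sinθ − a·ω_rod·sinφ = -4.8402 m/s;  V_Py = rω cosθ + a·ω_rod·cosφ = -0.20242 m/s.
|V_P| = √(V_Px² + V_Py²) = 4.8444 m/s.

4.84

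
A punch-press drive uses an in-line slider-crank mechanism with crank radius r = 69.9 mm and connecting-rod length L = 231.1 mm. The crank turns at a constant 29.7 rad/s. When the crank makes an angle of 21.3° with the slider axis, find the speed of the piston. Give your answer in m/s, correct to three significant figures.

ω = 29.7 rad/s
For an in-line slider-crank, x = r cosθ + √(L² − r² sin²θ), so v = −rω sinθ·[1 + r cosθ/√(L² − r² sin²θ)].
With r = 0.0699 m, L = 0.2311 m, θ = 21.3°: √(L² − r² sin²θ) = 0.2297 m.
v = −0.0699·29.7·0.36325·[1 + 0.0699·0.93169/0.2297] = -0.96793 m/s.
|v| = 0.96793 m/s.

0.968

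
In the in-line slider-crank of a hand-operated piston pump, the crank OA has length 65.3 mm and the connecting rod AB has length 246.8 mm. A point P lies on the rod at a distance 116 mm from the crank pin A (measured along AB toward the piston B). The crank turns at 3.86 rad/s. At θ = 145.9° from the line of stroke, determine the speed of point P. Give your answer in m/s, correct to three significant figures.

0.168

ω = 3.86 rad/s.  Crank-pin speed |V_A| = rω = 0.25206 m/s, perpendicular to OA.
Rod angle: sinφ = −(r/L) sinθ ⇒ φ = -8.531°; ω_rod = −rω cosθ/√(L²−r²sin²θ) = +0.85516 rad/s.
V_P = V_A + ω_rod × AP, with AP = 0.116 m along the rod.
Components: V_Px = −rω sinθ − a·ω_rod·sinφ = -0.1266 m/s;  V_Py = rω cosθ + a·ω_rod·cosφ = -0.11062 m/s.
|V_P| = √(V_Px² + V_Py²) = 0.16812 m/s.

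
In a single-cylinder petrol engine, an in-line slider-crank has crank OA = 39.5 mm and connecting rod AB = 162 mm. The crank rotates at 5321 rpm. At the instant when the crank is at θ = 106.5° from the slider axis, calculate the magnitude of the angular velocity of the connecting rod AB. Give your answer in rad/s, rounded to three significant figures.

39.7

ω = 557.2 rad/s (converted from 5321 rpm).
The rod makes angle φ with the slider axis where L sinφ = r sinθ; differentiating, L cosφ·φ̇ = r ω cosθ.
L cosφ = √(L² − r² sin²θ) = 0.15751 m.
|ω_rod| = r ω |cosθ| / √(L² − r² sin²θ) = 0.0395·557.2·0.28402/0.15751 = 39.687 rad/s.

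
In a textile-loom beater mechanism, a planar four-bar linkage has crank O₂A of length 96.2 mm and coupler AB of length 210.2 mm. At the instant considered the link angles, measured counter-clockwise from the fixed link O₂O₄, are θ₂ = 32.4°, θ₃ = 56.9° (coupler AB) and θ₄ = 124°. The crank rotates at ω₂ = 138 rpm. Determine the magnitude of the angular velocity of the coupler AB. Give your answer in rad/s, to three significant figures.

7.18

ω₂ = 14.45 rad/s (from 138 rpm).
Differentiating the loop-closure r₂e^{iθ₂}+r₃e^{iθ₃}=r₁+r₄e^{iθ₄} gives r₂ω₂e^{iθ₂}+r₃ω₃e^{iθ₃}=r₄ω₄e^{iθ₄}.
Eliminating the other unknown: ω₃ = r₂ω₂ sin(θ₄−θ₂) / [r₃ sin(θ₃−θ₄)].
Numerator sine = +0.99961; denominator sine = -0.92119.
Result = 0.0962·14.45·(+0.99961) / (0.2102·(-0.92119)) = -7.1768 rad/s; magnitude 7.1768 rad/s.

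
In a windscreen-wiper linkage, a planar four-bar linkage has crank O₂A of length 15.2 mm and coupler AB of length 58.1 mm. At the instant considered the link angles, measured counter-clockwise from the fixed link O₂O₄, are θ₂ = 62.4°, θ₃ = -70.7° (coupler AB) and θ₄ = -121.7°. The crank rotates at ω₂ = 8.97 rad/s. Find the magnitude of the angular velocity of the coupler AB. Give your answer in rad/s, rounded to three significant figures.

ω₂ = 8.97 rad/s
Differentiating the loop-closure r₂e^{iθ₂}+r₃e^{iθ₃}=r₁+r₄e^{iθ₄} gives r₂ω₂e^{iθ₂}+r₃ω₃e^{iθ₃}=r₄ω₄e^{iθ₄}.
Eliminating the other unknown: ω₃ = r₂ω₂ sin(θ₄−θ₂) / [r₃ sin(θ₃−θ₄)].
Numerator sine = +0.07150; denominator sine = +0.77715.
Result = 0.0152·8.97·(+0.07150) / (0.0581·(+0.77715)) = +0.2159 rad/s; magnitude 0.2159 rad/s.

0.216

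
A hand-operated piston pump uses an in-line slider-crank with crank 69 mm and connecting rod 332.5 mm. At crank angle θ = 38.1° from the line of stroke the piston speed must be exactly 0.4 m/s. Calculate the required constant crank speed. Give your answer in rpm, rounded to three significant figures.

77.0

For an in-line slider-crank, |v_piston| = rω|sinθ|·[1 + r cosθ/√(L² − r² sin²θ)].
With r = 0.069 m, L = 0.3325 m, θ = 38.1°: the bracketed kinematic factor |dx/dθ| = 0.049586 m.
ω = v/|dx/dθ| = 0.4/0.049586 = 8.0668 rad/s.
N = 60ω/(2π) = 77.032 rpm.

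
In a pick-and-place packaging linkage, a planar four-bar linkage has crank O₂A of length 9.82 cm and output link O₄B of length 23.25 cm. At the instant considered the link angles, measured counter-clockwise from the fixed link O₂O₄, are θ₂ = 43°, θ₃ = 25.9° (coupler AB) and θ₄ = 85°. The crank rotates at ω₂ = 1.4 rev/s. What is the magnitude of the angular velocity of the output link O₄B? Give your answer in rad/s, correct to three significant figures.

1.27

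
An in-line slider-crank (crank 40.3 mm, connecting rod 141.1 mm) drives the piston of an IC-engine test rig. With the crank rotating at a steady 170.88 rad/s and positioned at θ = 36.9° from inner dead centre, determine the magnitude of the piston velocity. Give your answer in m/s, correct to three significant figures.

5.09

ω = 170.9 rad/s
For an in-line slider-crank, x = r cosθ + √(L² − r² sin²θ), so v = −rω sinθ·[1 + r cosθ/√(L² − r² sin²θ)].
With r = 0.0403 m, L = 0.1411 m, θ = 36.9°: √(L² − r² sin²θ) = 0.13901 m.
v = −0.0403·170.9·0.60042·[1 + 0.0403·0.79968/0.13901] = -5.0934 m/s.
|v| = 5.0934 m/s.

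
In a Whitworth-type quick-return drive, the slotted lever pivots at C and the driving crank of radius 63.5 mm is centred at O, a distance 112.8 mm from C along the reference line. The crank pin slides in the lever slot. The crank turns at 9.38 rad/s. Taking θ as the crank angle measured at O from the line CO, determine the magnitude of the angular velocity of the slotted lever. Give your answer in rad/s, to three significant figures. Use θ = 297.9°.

2.95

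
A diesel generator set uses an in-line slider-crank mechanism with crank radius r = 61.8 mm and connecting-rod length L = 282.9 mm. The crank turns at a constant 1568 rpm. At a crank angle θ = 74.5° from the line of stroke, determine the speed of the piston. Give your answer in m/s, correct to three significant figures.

ω = 2π·1568/60 = 164.2 rad/s
For an in-line slider-crank, x = r cosθ + √(L² − r² sin²θ), so v = −rω sinθ·[1 + r cosθ/√(L² − r² sin²θ)].
With r = 0.0618 m, L = 0.2829 m, θ = 74.5°: √(L² − r² sin²θ) = 0.27656 m.
v = −0.0618·164.2·0.96363·[1 + 0.0618·0.26724/0.27656] = -10.362 m/s.
|v| = 10.362 m/s.

10.4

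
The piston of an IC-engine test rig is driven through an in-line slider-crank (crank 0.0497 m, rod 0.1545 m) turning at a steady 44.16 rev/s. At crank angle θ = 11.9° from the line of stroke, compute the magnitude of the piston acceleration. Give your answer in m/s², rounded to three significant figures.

4880

ω = 2π·44.2 = 277.5 rad/s
x(θ) = r cosθ + √(L² − r² sin²θ); with ω constant, a = ω²·d²x/dθ².
d²x/dθ² = −r cosθ − r²(cos2θ)/√u − r⁴ sin²2θ/(4u^{3/2}),  u = L² − r² sin²θ = 0.0237652 m².
Substituting r = 0.0497 m, L = 0.1545 m, θ = 11.9°: d²x/dθ² = -0.06336 m.
a = ω²·d²x/dθ² = (277.5)²·(-0.06336) = -4877.9 m/s²;  |a| = 4877.9 m/s².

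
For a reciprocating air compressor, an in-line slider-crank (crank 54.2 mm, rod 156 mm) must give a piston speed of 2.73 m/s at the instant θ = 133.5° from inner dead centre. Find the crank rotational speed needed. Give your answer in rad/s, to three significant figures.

For an in-line slider-crank, |v_piston| = rω|sinθ|·[1 + r cosθ/√(L² − r² sin²θ)].
With r = 0.0542 m, L = 0.156 m, θ = 133.5°: the bracketed kinematic factor |dx/dθ| = 0.029599 m.
ω = v/|dx/dθ| = 2.73/0.029599 = 92.233 rad/s.

92.2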